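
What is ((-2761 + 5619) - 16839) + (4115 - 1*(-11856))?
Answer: 1990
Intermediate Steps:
((-2761 + 5619) - 16839) + (4115 - 1*(-11856)) = (2858 - 16839) + (4115 + 11856) = -13981 + 15971 = 1990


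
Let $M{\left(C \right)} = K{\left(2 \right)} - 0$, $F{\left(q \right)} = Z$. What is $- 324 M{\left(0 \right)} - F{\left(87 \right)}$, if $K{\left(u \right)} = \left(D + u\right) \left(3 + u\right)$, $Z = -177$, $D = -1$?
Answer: $-1443$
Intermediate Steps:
$F{\left(q \right)} = -177$
$K{\left(u \right)} = \left(-1 + u\right) \left(3 + u\right)$
$M{\left(C \right)} = 5$ ($M{\left(C \right)} = \left(-3 + 2^{2} + 2 \cdot 2\right) - 0 = \left(-3 + 4 + 4\right) + 0 = 5 + 0 = 5$)
$- 324 M{\left(0 \right)} - F{\left(87 \right)} = \left(-324\right) 5 - -177 = -1620 + 177 = -1443$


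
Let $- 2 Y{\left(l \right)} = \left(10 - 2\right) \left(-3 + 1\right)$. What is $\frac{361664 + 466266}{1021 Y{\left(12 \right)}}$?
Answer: $\frac{413965}{4084} \approx 101.36$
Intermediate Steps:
$Y{\left(l \right)} = 8$ ($Y{\left(l \right)} = - \frac{\left(10 - 2\right) \left(-3 + 1\right)}{2} = - \frac{8 \left(-2\right)}{2} = \left(- \frac{1}{2}\right) \left(-16\right) = 8$)
$\frac{361664 + 466266}{1021 Y{\left(12 \right)}} = \frac{361664 + 466266}{1021 \cdot 8} = \frac{827930}{8168} = 827930 \cdot \frac{1}{8168} = \frac{413965}{4084}$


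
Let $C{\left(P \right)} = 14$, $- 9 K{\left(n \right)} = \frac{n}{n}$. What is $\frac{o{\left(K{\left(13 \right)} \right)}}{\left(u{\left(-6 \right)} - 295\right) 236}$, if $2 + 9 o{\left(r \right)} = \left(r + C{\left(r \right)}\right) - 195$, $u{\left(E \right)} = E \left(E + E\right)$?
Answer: $\frac{412}{1065717} \approx 0.00038659$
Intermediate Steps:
$K{\left(n \right)} = - \frac{1}{9}$ ($K{\left(n \right)} = - \frac{n \frac{1}{n}}{9} = \left(- \frac{1}{9}\right) 1 = - \frac{1}{9}$)
$u{\left(E \right)} = 2 E^{2}$ ($u{\left(E \right)} = E 2 E = 2 E^{2}$)
$o{\left(r \right)} = - \frac{61}{3} + \frac{r}{9}$ ($o{\left(r \right)} = - \frac{2}{9} + \frac{\left(r + 14\right) - 195}{9} = - \frac{2}{9} + \frac{\left(14 + r\right) - 195}{9} = - \frac{2}{9} + \frac{-181 + r}{9} = - \frac{2}{9} + \left(- \frac{181}{9} + \frac{r}{9}\right) = - \frac{61}{3} + \frac{r}{9}$)
$\frac{o{\left(K{\left(13 \right)} \right)}}{\left(u{\left(-6 \right)} - 295\right) 236} = \frac{- \frac{61}{3} + \frac{1}{9} \left(- \frac{1}{9}\right)}{\left(2 \left(-6\right)^{2} - 295\right) 236} = \frac{- \frac{61}{3} - \frac{1}{81}}{\left(2 \cdot 36 - 295\right) 236} = - \frac{1648}{81 \left(72 - 295\right) 236} = - \frac{1648}{81 \left(\left(-223\right) 236\right)} = - \frac{1648}{81 \left(-52628\right)} = \left(- \frac{1648}{81}\right) \left(- \frac{1}{52628}\right) = \frac{412}{1065717}$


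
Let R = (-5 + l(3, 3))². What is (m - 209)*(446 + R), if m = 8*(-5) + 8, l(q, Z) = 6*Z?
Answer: -148215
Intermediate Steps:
R = 169 (R = (-5 + 6*3)² = (-5 + 18)² = 13² = 169)
m = -32 (m = -40 + 8 = -32)
(m - 209)*(446 + R) = (-32 - 209)*(446 + 169) = -241*615 = -148215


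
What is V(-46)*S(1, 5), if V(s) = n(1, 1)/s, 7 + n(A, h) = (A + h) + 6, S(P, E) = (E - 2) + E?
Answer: -4/23 ≈ -0.17391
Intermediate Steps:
S(P, E) = -2 + 2*E (S(P, E) = (-2 + E) + E = -2 + 2*E)
n(A, h) = -1 + A + h (n(A, h) = -7 + ((A + h) + 6) = -7 + (6 + A + h) = -1 + A + h)
V(s) = 1/s (V(s) = (-1 + 1 + 1)/s = 1/s)
V(-46)*S(1, 5) = (-2 + 2*5)/(-46) = -(-2 + 10)/46 = -1/46*8 = -4/23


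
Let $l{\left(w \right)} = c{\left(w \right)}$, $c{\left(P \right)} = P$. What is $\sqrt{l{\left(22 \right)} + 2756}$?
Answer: $\sqrt{2778} \approx 52.707$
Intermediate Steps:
$l{\left(w \right)} = w$
$\sqrt{l{\left(22 \right)} + 2756} = \sqrt{22 + 2756} = \sqrt{2778}$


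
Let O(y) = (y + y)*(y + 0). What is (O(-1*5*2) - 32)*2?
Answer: 336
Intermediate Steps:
O(y) = 2*y**2 (O(y) = (2*y)*y = 2*y**2)
(O(-1*5*2) - 32)*2 = (2*(-1*5*2)**2 - 32)*2 = (2*(-5*2)**2 - 32)*2 = (2*(-10)**2 - 32)*2 = (2*100 - 32)*2 = (200 - 32)*2 = 168*2 = 336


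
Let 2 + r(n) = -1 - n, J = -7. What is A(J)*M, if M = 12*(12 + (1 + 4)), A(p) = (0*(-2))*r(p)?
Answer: 0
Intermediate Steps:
r(n) = -3 - n (r(n) = -2 + (-1 - n) = -3 - n)
A(p) = 0 (A(p) = (0*(-2))*(-3 - p) = 0*(-3 - p) = 0)
M = 204 (M = 12*(12 + 5) = 12*17 = 204)
A(J)*M = 0*204 = 0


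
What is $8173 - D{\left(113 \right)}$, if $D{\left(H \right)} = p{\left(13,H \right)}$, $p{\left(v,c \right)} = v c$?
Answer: $6704$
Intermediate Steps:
$p{\left(v,c \right)} = c v$
$D{\left(H \right)} = 13 H$ ($D{\left(H \right)} = H 13 = 13 H$)
$8173 - D{\left(113 \right)} = 8173 - 13 \cdot 113 = 8173 - 1469 = 6704$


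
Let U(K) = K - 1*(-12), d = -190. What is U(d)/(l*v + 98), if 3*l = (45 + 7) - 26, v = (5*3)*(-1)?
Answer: 89/16 ≈ 5.5625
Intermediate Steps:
v = -15 (v = 15*(-1) = -15)
U(K) = 12 + K (U(K) = K + 12 = 12 + K)
l = 26/3 (l = ((45 + 7) - 26)/3 = (52 - 26)/3 = (1/3)*26 = 26/3 ≈ 8.6667)
U(d)/(l*v + 98) = (12 - 190)/((26/3)*(-15) + 98) = -178/(-130 + 98) = -178/(-32) = -178*(-1/32) = 89/16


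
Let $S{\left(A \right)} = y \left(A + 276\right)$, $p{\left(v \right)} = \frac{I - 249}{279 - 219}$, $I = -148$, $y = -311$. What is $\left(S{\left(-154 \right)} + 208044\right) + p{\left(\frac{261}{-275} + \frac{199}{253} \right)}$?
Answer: $\frac{10205723}{60} \approx 1.701 \cdot 10^{5}$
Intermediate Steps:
$p{\left(v \right)} = - \frac{397}{60}$ ($p{\left(v \right)} = \frac{-148 - 249}{279 - 219} = - \frac{397}{60}$)
$S{\left(A \right)} = -85836 - 311 A$ ($S{\left(A \right)} = - 311 \left(A + 276\right) = - 311 \left(276 + A\right) = -85836 - 311 A$)
$\left(S{\left(-154 \right)} + 208044\right) + p{\left(\frac{261}{-275} + \frac{199}{253} \right)} = \left(\left(-85836 - -47894\right) + 208044\right) - \frac{397}{60} = \left(\left(-85836 + 47894\right) + 208044\right) - \frac{397}{60} = \left(-37942 + 208044\right) - \frac{397}{60} = 170102 - \frac{397}{60} = \frac{10205723}{60}$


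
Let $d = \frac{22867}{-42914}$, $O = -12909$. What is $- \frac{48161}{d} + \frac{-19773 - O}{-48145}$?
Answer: $\frac{99505335618418}{1100931715} \approx 90383.0$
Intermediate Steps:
$d = - \frac{22867}{42914}$ ($d = 22867 \left(- \frac{1}{42914}\right) = - \frac{22867}{42914} \approx -0.53286$)
$- \frac{48161}{d} + \frac{-19773 - O}{-48145} = - \frac{48161}{- \frac{22867}{42914}} + \frac{-19773 - -12909}{-48145} = \left(-48161\right) \left(- \frac{42914}{22867}\right) + \left(-19773 + 12909\right) \left(- \frac{1}{48145}\right) = \frac{2066781154}{22867} - - \frac{6864}{48145} = \frac{2066781154}{22867} + \frac{6864}{48145} = \frac{99505335618418}{1100931715}$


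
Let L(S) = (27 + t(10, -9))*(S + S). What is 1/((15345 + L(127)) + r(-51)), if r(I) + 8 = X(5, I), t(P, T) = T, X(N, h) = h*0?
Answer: 1/19909 ≈ 5.0229e-5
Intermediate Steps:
X(N, h) = 0
r(I) = -8 (r(I) = -8 + 0 = -8)
L(S) = 36*S (L(S) = (27 - 9)*(S + S) = 18*(2*S) = 36*S)
1/((15345 + L(127)) + r(-51)) = 1/((15345 + 36*127) - 8) = 1/((15345 + 4572) - 8) = 1/(19917 - 8) = 1/19909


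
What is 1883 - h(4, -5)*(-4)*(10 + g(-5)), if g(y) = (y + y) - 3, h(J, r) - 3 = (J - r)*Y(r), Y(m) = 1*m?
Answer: 2387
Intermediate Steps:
Y(m) = m
h(J, r) = 3 + r*(J - r) (h(J, r) = 3 + (J - r)*r = 3 + r*(J - r))
g(y) = -3 + 2*y (g(y) = 2*y - 3 = -3 + 2*y)
1883 - h(4, -5)*(-4)*(10 + g(-5)) = 1883 - (3 - 1*(-5)² + 4*(-5))*(-4)*(10 + (-3 + 2*(-5))) = 1883 - (3 - 1*25 - 20)*(-4)*(10 + (-3 - 10)) = 1883 - (3 - 25 - 20)*(-4)*(10 - 13) = 1883 - (-42*(-4))*(-3) = 1883 - 168*(-3) = 1883 - 1*(-504) = 1883 + 504 = 2387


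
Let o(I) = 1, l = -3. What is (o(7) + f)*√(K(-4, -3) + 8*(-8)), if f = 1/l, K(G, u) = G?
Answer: 4*I*√17/3 ≈ 5.4975*I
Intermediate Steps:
f = -⅓ (f = 1/(-3) = -⅓ ≈ -0.33333)
(o(7) + f)*√(K(-4, -3) + 8*(-8)) = (1 - ⅓)*√(-4 + 8*(-8)) = 2*√(-4 - 64)/3 = 2*√(-68)/3 = 2*(2*I*√17)/3 = 4*I*√17/3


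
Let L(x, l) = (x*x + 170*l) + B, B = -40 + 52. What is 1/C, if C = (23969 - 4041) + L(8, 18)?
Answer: 1/23064 ≈ 4.3358e-5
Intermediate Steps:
B = 12
L(x, l) = 12 + x² + 170*l (L(x, l) = (x*x + 170*l) + 12 = (x² + 170*l) + 12 = 12 + x² + 170*l)
C = 23064 (C = (23969 - 4041) + (12 + 8² + 170*18) = 19928 + (12 + 64 + 3060) = 19928 + 3136 = 23064)
1/C = 1/23064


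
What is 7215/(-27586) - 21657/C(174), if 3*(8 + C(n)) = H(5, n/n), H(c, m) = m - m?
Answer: 22975857/8488 ≈ 2706.9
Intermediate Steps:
H(c, m) = 0
C(n) = -8 (C(n) = -8 + (1/3)*0 = -8 + 0 = -8)
7215/(-27586) - 21657/C(174) = 7215/(-27586) - 21657/(-8) = 7215*(-1/27586) - 21657*(-1/8) = -555/2122 + 21657/8 = 22975857/8488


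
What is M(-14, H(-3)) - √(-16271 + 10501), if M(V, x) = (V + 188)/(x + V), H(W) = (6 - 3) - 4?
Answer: -58/5 - I*√5770 ≈ -11.6 - 75.961*I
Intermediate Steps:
H(W) = -1 (H(W) = 3 - 4 = -1)
M(V, x) = (188 + V)/(V + x)
M(-14, H(-3)) - √(-16271 + 10501) = (188 - 14)/(-14 - 1) - √(-16271 + 10501) = 174/(-15) - √(-5770) = -1/15*174 - I*√5770 = -58/5 - I*√5770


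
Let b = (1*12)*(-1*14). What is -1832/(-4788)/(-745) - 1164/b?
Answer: 12356399/1783530 ≈ 6.9281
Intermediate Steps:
b = -168 (b = 12*(-14) = -168)
-1832/(-4788)/(-745) - 1164/b = -1832/(-4788)/(-745) - 1164/(-168) = -1832*(-1/4788)*(-1/745) - 1164*(-1/168) = (458/1197)*(-1/745) + 97/14 = -458/891765 + 97/14 = 12356399/1783530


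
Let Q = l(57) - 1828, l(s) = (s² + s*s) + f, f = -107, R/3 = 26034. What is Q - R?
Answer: -73539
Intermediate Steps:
R = 78102 (R = 3*26034 = 78102)
l(s) = -107 + 2*s² (l(s) = (s² + s*s) - 107 = (s² + s²) - 107 = 2*s² - 107 = -107 + 2*s²)
Q = 4563 (Q = (-107 + 2*57²) - 1828 = (-107 + 2*3249) - 1828 = (-107 + 6498) - 1828 = 6391 - 1828 = 4563)
Q - R = 4563 - 1*78102 = 4563 - 78102 = -73539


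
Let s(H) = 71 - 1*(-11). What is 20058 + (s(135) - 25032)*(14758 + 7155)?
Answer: -546709292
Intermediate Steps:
s(H) = 82 (s(H) = 71 + 11 = 82)
20058 + (s(135) - 25032)*(14758 + 7155) = 20058 + (82 - 25032)*(14758 + 7155) = 20058 - 24950*21913 = 20058 - 546729350 = -546709292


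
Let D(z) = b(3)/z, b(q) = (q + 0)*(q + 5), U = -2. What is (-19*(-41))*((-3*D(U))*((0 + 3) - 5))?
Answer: -56088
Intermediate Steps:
b(q) = q*(5 + q)
D(z) = 24/z (D(z) = (3*(5 + 3))/z = (3*8)/z = 24/z)
(-19*(-41))*((-3*D(U))*((0 + 3) - 5)) = (-19*(-41))*((-72/(-2))*((0 + 3) - 5)) = 779*((-72*(-1)/2)*(3 - 5)) = 779*(-3*(-12)*(-2)) = 779*(36*(-2)) = 779*(-72) = -56088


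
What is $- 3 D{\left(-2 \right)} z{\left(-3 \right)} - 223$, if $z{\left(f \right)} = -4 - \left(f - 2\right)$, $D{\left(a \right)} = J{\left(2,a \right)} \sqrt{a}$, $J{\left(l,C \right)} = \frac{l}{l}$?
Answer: $-223 - 3 i \sqrt{2} \approx -223.0 - 4.2426 i$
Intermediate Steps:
$J{\left(l,C \right)} = 1$
$D{\left(a \right)} = \sqrt{a}$ ($D{\left(a \right)} = 1 \sqrt{a} = \sqrt{a}$)
$z{\left(f \right)} = -2 - f$ ($z{\left(f \right)} = -4 - \left(-2 + f\right) = -2 - f$)
$- 3 D{\left(-2 \right)} z{\left(-3 \right)} - 223 = - 3 \sqrt{-2} \left(-2 - -3\right) - 223 = - 3 i \sqrt{2} \left(-2 + 3\right) - 223 = - 3 i \sqrt{2} \cdot 1 - 223 = - 3 i \sqrt{2} - 223 = -223 - 3 i \sqrt{2}$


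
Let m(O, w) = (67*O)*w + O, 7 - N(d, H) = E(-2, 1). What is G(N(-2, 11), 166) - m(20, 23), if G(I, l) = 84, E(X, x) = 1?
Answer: -30756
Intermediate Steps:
N(d, H) = 6 (N(d, H) = 7 - 1*1 = 7 - 1 = 6)
m(O, w) = O + 67*O*w (m(O, w) = 67*O*w + O = O + 67*O*w)
G(N(-2, 11), 166) - m(20, 23) = 84 - 20*(1 + 67*23) = 84 - 20*(1 + 1541) = 84 - 20*1542 = 84 - 1*30840 = 84 - 30840 = -30756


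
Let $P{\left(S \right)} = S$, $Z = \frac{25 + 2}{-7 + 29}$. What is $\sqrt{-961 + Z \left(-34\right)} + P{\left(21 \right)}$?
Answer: $21 + \frac{i \sqrt{121330}}{11} \approx 21.0 + 31.666 i$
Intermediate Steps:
$Z = \frac{27}{22} \approx 1.2273$
$\sqrt{-961 + Z \left(-34\right)} + P{\left(21 \right)} = \sqrt{-961 + \frac{27}{22} \left(-34\right)} + 21 = \sqrt{-961 - \frac{459}{11}} + 21 = \sqrt{- \frac{11030}{11}} + 21 = \frac{i \sqrt{121330}}{11} + 21 = 21 + \frac{i \sqrt{121330}}{11}$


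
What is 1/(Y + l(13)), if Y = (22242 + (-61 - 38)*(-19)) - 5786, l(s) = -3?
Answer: 1/18334 ≈ 5.4543e-5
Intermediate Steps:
Y = 18337 (Y = (22242 - 99*(-19)) - 5786 = (22242 + 1881) - 5786 = 24123 - 5786 = 18337)
1/(Y + l(13)) = 1/(18337 - 3) = 1/18334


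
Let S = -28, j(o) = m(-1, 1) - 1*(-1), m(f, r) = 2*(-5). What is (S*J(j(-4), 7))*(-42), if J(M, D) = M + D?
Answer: -2352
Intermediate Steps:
m(f, r) = -10
j(o) = -9 (j(o) = -10 - 1*(-1) = -10 + 1 = -9)
J(M, D) = D + M
(S*J(j(-4), 7))*(-42) = -28*(7 - 9)*(-42) = -28*(-2)*(-42) = 56*(-42) = -2352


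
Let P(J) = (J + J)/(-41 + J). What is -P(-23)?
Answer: -23/32 ≈ -0.71875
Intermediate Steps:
P(J) = 2*J/(-41 + J) (P(J) = (2*J)/(-41 + J) = 2*J/(-41 + J))
-P(-23) = -2*(-23)/(-41 - 23) = -2*(-23)/(-64) = -2*(-23)*(-1)/64 = -1*23/32 = -23/32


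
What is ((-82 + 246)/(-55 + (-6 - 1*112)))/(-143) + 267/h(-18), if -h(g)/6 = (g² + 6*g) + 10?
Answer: -2127643/11182028 ≈ -0.19027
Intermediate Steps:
h(g) = -60 - 36*g - 6*g² (h(g) = -6*((g² + 6*g) + 10) = -6*(10 + g² + 6*g) = -60 - 36*g - 6*g²)
((-82 + 246)/(-55 + (-6 - 1*112)))/(-143) + 267/h(-18) = ((-82 + 246)/(-55 + (-6 - 1*112)))/(-143) + 267/(-60 - 36*(-18) - 6*(-18)²) = (164/(-55 + (-6 - 112)))*(-1/143) + 267/(-60 + 648 - 6*324) = (164/(-55 - 118))*(-1/143) + 267/(-60 + 648 - 1944) = (164/(-173))*(-1/143) + 267/(-1356) = (164*(-1/173))*(-1/143) + 267*(-1/1356) = -164/173*(-1/143) - 89/452 = 164/24739 - 89/452 = -2127643/11182028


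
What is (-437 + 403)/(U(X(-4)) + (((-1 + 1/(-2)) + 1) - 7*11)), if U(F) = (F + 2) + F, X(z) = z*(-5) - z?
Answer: 68/55 ≈ 1.2364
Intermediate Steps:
X(z) = -6*z (X(z) = -5*z - z = -6*z)
U(F) = 2 + 2*F (U(F) = (2 + F) + F = 2 + 2*F)
(-437 + 403)/(U(X(-4)) + (((-1 + 1/(-2)) + 1) - 7*11)) = (-437 + 403)/((2 + 2*(-6*(-4))) + (((-1 + 1/(-2)) + 1) - 7*11)) = -34/((2 + 2*24) + (((-1 - ½) + 1) - 77)) = -34/((2 + 48) + ((-3/2 + 1) - 77)) = -34/(50 + (-½ - 77)) = -34/(50 - 155/2) = -34/(-55/2) = -34*(-2/55) = 68/55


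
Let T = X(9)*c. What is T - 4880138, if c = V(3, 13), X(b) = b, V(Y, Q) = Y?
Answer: -4880111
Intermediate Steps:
c = 3
T = 27 (T = 9*3 = 27)
T - 4880138 = 27 - 4880138 = -4880111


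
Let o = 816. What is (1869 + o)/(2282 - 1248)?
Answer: 2685/1034 ≈ 2.5967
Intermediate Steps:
(1869 + o)/(2282 - 1248) = (1869 + 816)/(2282 - 1248) = 2685/1034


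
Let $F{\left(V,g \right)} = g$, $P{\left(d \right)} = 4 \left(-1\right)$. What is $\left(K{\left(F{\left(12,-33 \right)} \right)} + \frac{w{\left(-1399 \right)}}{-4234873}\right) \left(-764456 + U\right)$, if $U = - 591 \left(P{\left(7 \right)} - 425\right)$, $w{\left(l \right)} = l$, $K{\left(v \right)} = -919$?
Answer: $\frac{1988410736476296}{4234873} \approx 4.6953 \cdot 10^{8}$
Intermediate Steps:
$P{\left(d \right)} = -4$
$U = 253539$ ($U = - 591 \left(-4 - 425\right) = \left(-591\right) \left(-429\right) = 253539$)
$\left(K{\left(F{\left(12,-33 \right)} \right)} + \frac{w{\left(-1399 \right)}}{-4234873}\right) \left(-764456 + U\right) = \left(-919 - \frac{1399}{-4234873}\right) \left(-764456 + 253539\right) = \left(-919 - - \frac{1399}{4234873}\right) \left(-510917\right) = \left(-919 + \frac{1399}{4234873}\right) \left(-510917\right) = \left(- \frac{3891846888}{4234873}\right) \left(-510917\right) = \frac{1988410736476296}{4234873}$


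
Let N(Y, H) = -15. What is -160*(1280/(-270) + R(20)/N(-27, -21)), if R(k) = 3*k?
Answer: 37760/27 ≈ 1398.5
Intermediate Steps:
-160*(1280/(-270) + R(20)/N(-27, -21)) = -160*(1280/(-270) + (3*20)/(-15)) = -160*(1280*(-1/270) + 60*(-1/15)) = -160*(-128/27 - 4) = -160*(-236/27) = 37760/27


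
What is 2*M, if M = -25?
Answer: -50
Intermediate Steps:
2*M = 2*(-25) = -50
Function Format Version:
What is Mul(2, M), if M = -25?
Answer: -50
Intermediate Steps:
Mul(2, M) = Mul(2, -25) = -50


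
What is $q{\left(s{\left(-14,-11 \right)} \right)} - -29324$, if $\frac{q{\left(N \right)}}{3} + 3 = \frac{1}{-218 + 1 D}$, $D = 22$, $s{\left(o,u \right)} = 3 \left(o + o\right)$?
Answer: $\frac{5745737}{196} \approx 29315.0$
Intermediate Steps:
$s{\left(o,u \right)} = 6 o$ ($s{\left(o,u \right)} = 3 \cdot 2 o = 6 o$)
$q{\left(N \right)} = - \frac{1767}{196}$ ($q{\left(N \right)} = -9 + \frac{3}{-218 + 1 \cdot 22} = -9 + \frac{3}{-218 + 22} = -9 + \frac{3}{-196} = -9 + 3 \left(- \frac{1}{196}\right) = -9 - \frac{3}{196} = - \frac{1767}{196}$)
$q{\left(s{\left(-14,-11 \right)} \right)} - -29324 = - \frac{1767}{196} - -29324 = - \frac{1767}{196} + 29324 = \frac{5745737}{196}$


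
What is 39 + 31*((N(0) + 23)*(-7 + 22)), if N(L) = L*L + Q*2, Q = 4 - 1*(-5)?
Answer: 19104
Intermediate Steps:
Q = 9 (Q = 4 + 5 = 9)
N(L) = 18 + L**2 (N(L) = L*L + 9*2 = L**2 + 18 = 18 + L**2)
39 + 31*((N(0) + 23)*(-7 + 22)) = 39 + 31*(((18 + 0**2) + 23)*(-7 + 22)) = 39 + 31*(((18 + 0) + 23)*15) = 39 + 31*((18 + 23)*15) = 39 + 31*(41*15) = 39 + 31*615 = 39 + 19065 = 19104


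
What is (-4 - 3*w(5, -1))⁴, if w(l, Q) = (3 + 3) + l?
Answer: 1874161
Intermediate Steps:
w(l, Q) = 6 + l
(-4 - 3*w(5, -1))⁴ = (-4 - 3*(6 + 5))⁴ = (-4 - 3*11)⁴ = (-4 - 33)⁴ = (-37)⁴ = 1874161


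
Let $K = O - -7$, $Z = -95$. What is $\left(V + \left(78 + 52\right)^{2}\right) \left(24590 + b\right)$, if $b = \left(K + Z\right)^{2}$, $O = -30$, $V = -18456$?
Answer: $-59927784$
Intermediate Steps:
$K = -23$ ($K = -30 - -7 = -30 + 7 = -23$)
$b = 13924$ ($b = \left(-23 - 95\right)^{2} = \left(-118\right)^{2} = 13924$)
$\left(V + \left(78 + 52\right)^{2}\right) \left(24590 + b\right) = \left(-18456 + \left(78 + 52\right)^{2}\right) \left(24590 + 13924\right) = \left(-18456 + 130^{2}\right) 38514 = \left(-18456 + 16900\right) 38514 = \left(-1556\right) 38514 = -59927784$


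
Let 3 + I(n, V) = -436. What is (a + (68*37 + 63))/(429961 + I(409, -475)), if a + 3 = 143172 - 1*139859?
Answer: 1963/143174 ≈ 0.013711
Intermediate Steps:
a = 3310 (a = -3 + (143172 - 1*139859) = -3 + (143172 - 139859) = -3 + 3313 = 3310)
I(n, V) = -439 (I(n, V) = -3 - 436 = -439)
(a + (68*37 + 63))/(429961 + I(409, -475)) = (3310 + (68*37 + 63))/(429961 - 439) = (3310 + (2516 + 63))/429522 = (3310 + 2579)*(1/429522) = 5889*(1/429522) = 1963/143174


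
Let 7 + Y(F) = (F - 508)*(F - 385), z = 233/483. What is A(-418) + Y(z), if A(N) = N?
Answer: 45427071757/233289 ≈ 1.9472e+5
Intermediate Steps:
z = 233/483 (z = 233*(1/483) = 233/483 ≈ 0.48240)
Y(F) = -7 + (-508 + F)*(-385 + F) (Y(F) = -7 + (F - 508)*(F - 385) = -7 + (-508 + F)*(-385 + F))
A(-418) + Y(z) = -418 + (195573 + (233/483)² - 893*233/483) = -418 + (195573 + 54289/233289 - 208069/483) = -418 + 45524586559/233289 = 45427071757/233289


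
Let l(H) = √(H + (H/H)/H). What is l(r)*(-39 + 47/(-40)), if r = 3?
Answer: -1607*√30/120 ≈ -73.349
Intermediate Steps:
l(H) = √(H + 1/H)
l(r)*(-39 + 47/(-40)) = √(3 + 1/3)*(-39 + 47/(-40)) = √(3 + ⅓)*(-39 + 47*(-1/40)) = √(10/3)*(-39 - 47/40) = (√30/3)*(-1607/40) = -1607*√30/120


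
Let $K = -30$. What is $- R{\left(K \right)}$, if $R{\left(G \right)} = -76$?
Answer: $76$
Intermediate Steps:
$- R{\left(K \right)} = \left(-1\right) \left(-76\right) = 76$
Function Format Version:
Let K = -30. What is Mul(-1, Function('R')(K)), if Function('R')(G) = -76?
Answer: 76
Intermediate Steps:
Mul(-1, Function('R')(K)) = Mul(-1, -76) = 76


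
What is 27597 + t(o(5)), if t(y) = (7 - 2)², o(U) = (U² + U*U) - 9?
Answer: 27622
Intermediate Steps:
o(U) = -9 + 2*U² (o(U) = (U² + U²) - 9 = 2*U² - 9 = -9 + 2*U²)
t(y) = 25 (t(y) = 5² = 25)
27597 + t(o(5)) = 27597 + 25 = 27622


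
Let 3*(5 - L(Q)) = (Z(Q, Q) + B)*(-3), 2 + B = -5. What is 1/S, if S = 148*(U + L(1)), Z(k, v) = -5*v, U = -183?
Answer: -1/28120 ≈ -3.5562e-5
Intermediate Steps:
B = -7 (B = -2 - 5 = -7)
L(Q) = -2 - 5*Q (L(Q) = 5 - (-5*Q - 7)*(-3)/3 = 5 - (-7 - 5*Q)*(-3)/3 = 5 - (21 + 15*Q)/3 = 5 + (-7 - 5*Q) = -2 - 5*Q)
S = -28120 (S = 148*(-183 + (-2 - 5*1)) = 148*(-183 + (-2 - 5)) = 148*(-183 - 7) = 148*(-190) = -28120)
1/S = 1/(-28120) = -1/28120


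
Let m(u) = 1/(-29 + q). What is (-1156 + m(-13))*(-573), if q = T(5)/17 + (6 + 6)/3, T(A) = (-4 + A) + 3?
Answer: 278875089/421 ≈ 6.6241e+5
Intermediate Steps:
T(A) = -1 + A
q = 72/17 (q = (-1 + 5)/17 + (6 + 6)/3 = 4*(1/17) + 12*(⅓) = 4/17 + 4 = 72/17 ≈ 4.2353)
m(u) = -17/421 (m(u) = 1/(-29 + 72/17) = 1/(-421/17) = -17/421)
(-1156 + m(-13))*(-573) = (-1156 - 17/421)*(-573) = -486693/421*(-573) = 278875089/421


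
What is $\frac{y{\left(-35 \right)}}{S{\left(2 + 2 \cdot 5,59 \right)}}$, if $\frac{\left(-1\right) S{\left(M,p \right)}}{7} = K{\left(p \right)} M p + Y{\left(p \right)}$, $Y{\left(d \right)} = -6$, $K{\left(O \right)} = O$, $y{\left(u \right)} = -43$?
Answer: $\frac{43}{292362} \approx 0.00014708$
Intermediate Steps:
$S{\left(M,p \right)} = 42 - 7 M p^{2}$ ($S{\left(M,p \right)} = - 7 \left(p M p - 6\right) = - 7 \left(M p p - 6\right) = - 7 \left(M p^{2} - 6\right) = - 7 \left(-6 + M p^{2}\right) = 42 - 7 M p^{2}$)
$\frac{y{\left(-35 \right)}}{S{\left(2 + 2 \cdot 5,59 \right)}} = - \frac{43}{42 - 7 \left(2 + 2 \cdot 5\right) 59^{2}} = - \frac{43}{42 - 7 \left(2 + 10\right) 3481} = - \frac{43}{42 - 84 \cdot 3481} = - \frac{43}{42 - 292404} = - \frac{43}{-292362} = \left(-43\right) \left(- \frac{1}{292362}\right) = \frac{43}{292362}$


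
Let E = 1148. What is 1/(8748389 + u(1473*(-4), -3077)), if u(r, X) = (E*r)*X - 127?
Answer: 1/20821625494 ≈ 4.8027e-11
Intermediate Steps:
u(r, X) = -127 + 1148*X*r (u(r, X) = (1148*r)*X - 127 = 1148*X*r - 127 = -127 + 1148*X*r)
1/(8748389 + u(1473*(-4), -3077)) = 1/(8748389 + (-127 + 1148*(-3077)*(1473*(-4)))) = 1/(8748389 + (-127 + 1148*(-3077)*(-5892))) = 1/(8748389 + (-127 + 20812877232)) = 1/(8748389 + 20812877105) = 1/20821625494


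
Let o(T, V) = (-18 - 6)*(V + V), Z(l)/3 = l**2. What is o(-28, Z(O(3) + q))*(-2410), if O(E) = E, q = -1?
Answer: 1388160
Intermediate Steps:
Z(l) = 3*l**2
o(T, V) = -48*V
o(-28, Z(O(3) + q))*(-2410) = -144*(3 - 1)**2*(-2410) = -144*2**2*(-2410) = -144*4*(-2410) = -48*12*(-2410) = -576*(-2410) = 1388160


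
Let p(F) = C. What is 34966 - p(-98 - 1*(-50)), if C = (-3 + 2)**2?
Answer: 34965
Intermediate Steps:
C = 1 (C = (-1)**2 = 1)
p(F) = 1
34966 - p(-98 - 1*(-50)) = 34966 - 1*1 = 34966 - 1 = 34965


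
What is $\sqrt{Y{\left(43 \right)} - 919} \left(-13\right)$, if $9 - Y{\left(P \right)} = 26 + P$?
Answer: $- 13 i \sqrt{979} \approx - 406.76 i$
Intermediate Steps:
$Y{\left(P \right)} = -17 - P$ ($Y{\left(P \right)} = 9 - \left(26 + P\right) = -17 - P$)
$\sqrt{Y{\left(43 \right)} - 919} \left(-13\right) = \sqrt{\left(-17 - 43\right) - 919} \left(-13\right) = \sqrt{-60 - 919} \left(-13\right) = \sqrt{-979} \left(-13\right) = i \sqrt{979} \left(-13\right) = - 13 i \sqrt{979}$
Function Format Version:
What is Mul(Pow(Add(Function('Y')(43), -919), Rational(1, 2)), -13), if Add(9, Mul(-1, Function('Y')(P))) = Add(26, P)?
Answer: Mul(-13, I, Pow(979, Rational(1, 2))) ≈ Mul(-406.76, I)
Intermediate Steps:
Function('Y')(P) = Add(-17, Mul(-1, P)) (Function('Y')(P) = Add(9, Mul(-1, Add(26, P))) = Add(9, Add(-26, Mul(-1, P))) = Add(-17, Mul(-1, P)))
Mul(Pow(Add(Function('Y')(43), -919), Rational(1, 2)), -13) = Mul(Pow(Add(Add(-17, Mul(-1, 43)), -919), Rational(1, 2)), -13) = Mul(Pow(Add(Add(-17, -43), -919), Rational(1, 2)), -13) = Mul(Pow(Add(-60, -919), Rational(1, 2)), -13) = Mul(Pow(-979, Rational(1, 2)), -13) = Mul(Mul(I, Pow(979, Rational(1, 2))), -13) = Mul(-13, I, Pow(979, Rational(1, 2)))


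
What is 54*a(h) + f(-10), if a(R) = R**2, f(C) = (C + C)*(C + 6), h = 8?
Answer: 3536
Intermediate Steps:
f(C) = 2*C*(6 + C) (f(C) = (2*C)*(6 + C) = 2*C*(6 + C))
54*a(h) + f(-10) = 54*8**2 + 2*(-10)*(6 - 10) = 54*64 + 2*(-10)*(-4) = 3456 + 80 = 3536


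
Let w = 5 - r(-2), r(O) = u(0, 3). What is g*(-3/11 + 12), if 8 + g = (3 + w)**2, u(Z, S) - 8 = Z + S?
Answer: 129/11 ≈ 11.727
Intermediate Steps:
u(Z, S) = 8 + S + Z (u(Z, S) = 8 + (Z + S) = 8 + (S + Z) = 8 + S + Z)
r(O) = 11 (r(O) = 8 + 3 + 0 = 11)
w = -6 (w = 5 - 1*11 = 5 - 11 = -6)
g = 1 (g = -8 + (3 - 6)**2 = -8 + (-3)**2 = -8 + 9 = 1)
g*(-3/11 + 12) = 1*(-3/11 + 12) = 1*(129/11) = 129/11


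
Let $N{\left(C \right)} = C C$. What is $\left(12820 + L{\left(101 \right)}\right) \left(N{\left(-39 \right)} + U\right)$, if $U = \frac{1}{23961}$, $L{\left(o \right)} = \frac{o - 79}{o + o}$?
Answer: $\frac{47189704038742}{2420061} \approx 1.9499 \cdot 10^{7}$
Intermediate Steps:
$L{\left(o \right)} = \frac{-79 + o}{2 o}$
$U = \frac{1}{23961} \approx 4.1734 \cdot 10^{-5}$
$N{\left(C \right)} = C^{2}$
$\left(12820 + L{\left(101 \right)}\right) \left(N{\left(-39 \right)} + U\right) = \left(12820 + \frac{-79 + 101}{2 \cdot 101}\right) \left(\left(-39\right)^{2} + \frac{1}{23961}\right) = \left(12820 + \frac{1}{2} \cdot \frac{1}{101} \cdot 22\right) \left(1521 + \frac{1}{23961}\right) = \left(12820 + \frac{11}{101}\right) \frac{36444682}{23961} = \frac{1294831}{101} \cdot \frac{36444682}{23961} = \frac{47189704038742}{2420061}$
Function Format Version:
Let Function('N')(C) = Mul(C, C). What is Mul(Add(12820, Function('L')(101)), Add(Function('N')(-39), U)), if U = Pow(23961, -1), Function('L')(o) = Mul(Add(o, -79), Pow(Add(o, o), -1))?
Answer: Rational(47189704038742, 2420061) ≈ 1.9499e+7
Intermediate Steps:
Function('L')(o) = Mul(Rational(1, 2), Pow(o, -1), Add(-79, o)) (Function('L')(o) = Mul(Add(-79, o), Pow(Mul(2, o), -1)) = Mul(Add(-79, o), Mul(Rational(1, 2), Pow(o, -1))) = Mul(Rational(1, 2), Pow(o, -1), Add(-79, o)))
U = Rational(1, 23961) ≈ 4.1734e-5
Function('N')(C) = Pow(C, 2)
Mul(Add(12820, Function('L')(101)), Add(Function('N')(-39), U)) = Mul(Add(12820, Mul(Rational(1, 2), Pow(101, -1), Add(-79, 101))), Add(Pow(-39, 2), Rational(1, 23961))) = Mul(Add(12820, Mul(Rational(1, 2), Rational(1, 101), 22)), Add(1521, Rational(1, 23961))) = Mul(Add(12820, Rational(11, 101)), Rational(36444682, 23961)) = Mul(Rational(1294831, 101), Rational(36444682, 23961)) = Rational(47189704038742, 2420061)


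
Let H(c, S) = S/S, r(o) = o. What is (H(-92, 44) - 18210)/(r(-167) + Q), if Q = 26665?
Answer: -18209/26498 ≈ -0.68718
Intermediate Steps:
H(c, S) = 1
(H(-92, 44) - 18210)/(r(-167) + Q) = (1 - 18210)/(-167 + 26665) = -18209/26498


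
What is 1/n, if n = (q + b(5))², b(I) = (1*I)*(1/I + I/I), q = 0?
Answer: 1/36 ≈ 0.027778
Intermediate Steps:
b(I) = I*(1 + 1/I) (b(I) = I*(1/I + 1) = I*(1 + 1/I))
n = 36 (n = (0 + (1 + 5))² = (0 + 6)² = 6² = 36)
1/n = 1/36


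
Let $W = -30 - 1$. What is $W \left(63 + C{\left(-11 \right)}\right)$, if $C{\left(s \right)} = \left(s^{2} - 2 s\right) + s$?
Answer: $-6045$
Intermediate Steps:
$W = -31$ ($W = -30 - 1 = -31$)
$C{\left(s \right)} = s^{2} - s$
$W \left(63 + C{\left(-11 \right)}\right) = - 31 \left(63 - 11 \left(-1 - 11\right)\right) = - 31 \left(63 - -132\right) = - 31 \left(63 + 132\right) = \left(-31\right) 195 = -6045$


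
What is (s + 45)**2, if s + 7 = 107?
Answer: 21025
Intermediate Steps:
s = 100 (s = -7 + 107 = 100)
(s + 45)**2 = (100 + 45)**2 = 145**2 = 21025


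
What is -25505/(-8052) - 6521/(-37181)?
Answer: 1000808497/299381412 ≈ 3.3429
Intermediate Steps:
-25505/(-8052) - 6521/(-37181) = -25505*(-1/8052) - 6521*(-1/37181) = 25505/8052 + 6521/37181 = 1000808497/299381412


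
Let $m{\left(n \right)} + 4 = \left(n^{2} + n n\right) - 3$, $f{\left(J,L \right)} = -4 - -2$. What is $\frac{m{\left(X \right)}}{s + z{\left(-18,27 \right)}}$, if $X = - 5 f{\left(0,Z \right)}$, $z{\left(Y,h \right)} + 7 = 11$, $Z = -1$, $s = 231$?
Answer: $\frac{193}{235} \approx 0.82128$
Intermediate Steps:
$z{\left(Y,h \right)} = 4$ ($z{\left(Y,h \right)} = -7 + 11 = 4$)
$f{\left(J,L \right)} = -2$ ($f{\left(J,L \right)} = -4 + 2 = -2$)
$X = 10$ ($X = \left(-5\right) \left(-2\right) = 10$)
$m{\left(n \right)} = -7 + 2 n^{2}$ ($m{\left(n \right)} = -4 - \left(3 - n^{2} - n n\right) = -4 + \left(\left(n^{2} + n^{2}\right) - 3\right) = -4 + \left(2 n^{2} - 3\right) = -4 + \left(-3 + 2 n^{2}\right) = -7 + 2 n^{2}$)
$\frac{m{\left(X \right)}}{s + z{\left(-18,27 \right)}} = \frac{-7 + 2 \cdot 10^{2}}{231 + 4} = \frac{-7 + 2 \cdot 100}{235} = \left(-7 + 200\right) \frac{1}{235} = 193 \cdot \frac{1}{235} = \frac{193}{235}$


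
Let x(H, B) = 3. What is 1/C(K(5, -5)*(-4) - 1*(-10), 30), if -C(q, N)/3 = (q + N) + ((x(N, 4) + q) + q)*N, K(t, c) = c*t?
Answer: -1/20490 ≈ -4.8804e-5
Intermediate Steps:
C(q, N) = -3*N - 3*q - 3*N*(3 + 2*q) (C(q, N) = -3*((q + N) + ((3 + q) + q)*N) = -3*((N + q) + (3 + 2*q)*N) = -3*((N + q) + N*(3 + 2*q)) = -3*(N + q + N*(3 + 2*q)) = -3*N - 3*q - 3*N*(3 + 2*q))
1/C(K(5, -5)*(-4) - 1*(-10), 30) = 1/(-12*30 - 3*(-5*5*(-4) - 1*(-10)) - 6*30*(-5*5*(-4) - 1*(-10))) = 1/(-360 - 3*(-25*(-4) + 10) - 6*30*(-25*(-4) + 10)) = 1/(-360 - 3*(100 + 10) - 6*30*(100 + 10)) = 1/(-360 - 3*110 - 6*30*110) = 1/(-360 - 330 - 19800) = 1/(-20490) = -1/20490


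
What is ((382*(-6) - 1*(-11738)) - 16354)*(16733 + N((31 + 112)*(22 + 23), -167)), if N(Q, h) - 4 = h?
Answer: -114465560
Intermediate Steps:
N(Q, h) = 4 + h
((382*(-6) - 1*(-11738)) - 16354)*(16733 + N((31 + 112)*(22 + 23), -167)) = ((382*(-6) - 1*(-11738)) - 16354)*(16733 + (4 - 167)) = ((-2292 + 11738) - 16354)*(16733 - 163) = (9446 - 16354)*16570 = -6908*16570 = -114465560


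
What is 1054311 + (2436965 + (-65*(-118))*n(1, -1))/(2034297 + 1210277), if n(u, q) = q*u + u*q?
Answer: 3420792480139/3244574 ≈ 1.0543e+6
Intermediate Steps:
n(u, q) = 2*q*u (n(u, q) = q*u + q*u = 2*q*u)
1054311 + (2436965 + (-65*(-118))*n(1, -1))/(2034297 + 1210277) = 1054311 + (2436965 + (-65*(-118))*(2*(-1)*1))/(2034297 + 1210277) = 1054311 + (2436965 + 7670*(-2))/3244574 = 1054311 + (2436965 - 15340)*(1/3244574) = 1054311 + 2421625*(1/3244574) = 1054311 + 2421625/3244574 = 3420792480139/3244574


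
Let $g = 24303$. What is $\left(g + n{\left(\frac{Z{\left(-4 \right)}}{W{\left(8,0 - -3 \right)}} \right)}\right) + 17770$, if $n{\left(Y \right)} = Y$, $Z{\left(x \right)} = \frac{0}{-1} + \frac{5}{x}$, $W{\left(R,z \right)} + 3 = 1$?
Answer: $\frac{336589}{8} \approx 42074.0$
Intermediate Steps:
$W{\left(R,z \right)} = -2$ ($W{\left(R,z \right)} = -3 + 1 = -2$)
$Z{\left(x \right)} = \frac{5}{x}$ ($Z{\left(x \right)} = 0 \left(-1\right) + \frac{5}{x} = 0 + \frac{5}{x} = \frac{5}{x}$)
$\left(g + n{\left(\frac{Z{\left(-4 \right)}}{W{\left(8,0 - -3 \right)}} \right)}\right) + 17770 = \left(24303 + \frac{5 \frac{1}{-4}}{-2}\right) + 17770 = \left(24303 + 5 \left(- \frac{1}{4}\right) \left(- \frac{1}{2}\right)\right) + 17770 = \left(24303 - - \frac{5}{8}\right) + 17770 = \left(24303 + \frac{5}{8}\right) + 17770 = \frac{194429}{8} + 17770 = \frac{336589}{8}$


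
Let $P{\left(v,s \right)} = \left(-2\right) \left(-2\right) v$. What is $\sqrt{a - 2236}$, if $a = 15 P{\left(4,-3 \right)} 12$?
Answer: $2 \sqrt{161} \approx 25.377$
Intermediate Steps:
$P{\left(v,s \right)} = 4 v$
$a = 2880$ ($a = 15 \cdot 4 \cdot 4 \cdot 12 = 15 \cdot 16 \cdot 12 = 240 \cdot 12 = 2880$)
$\sqrt{a - 2236} = \sqrt{2880 - 2236} = \sqrt{644} = 2 \sqrt{161}$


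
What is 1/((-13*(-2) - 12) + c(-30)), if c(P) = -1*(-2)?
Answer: 1/16 ≈ 0.062500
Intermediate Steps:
c(P) = 2
1/((-13*(-2) - 12) + c(-30)) = 1/((-13*(-2) - 12) + 2) = 1/((26 - 12) + 2) = 1/(14 + 2) = 1/16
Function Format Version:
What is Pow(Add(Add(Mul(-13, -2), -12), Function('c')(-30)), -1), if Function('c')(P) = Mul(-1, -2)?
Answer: Rational(1, 16) ≈ 0.062500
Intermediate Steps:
Function('c')(P) = 2
Pow(Add(Add(Mul(-13, -2), -12), Function('c')(-30)), -1) = Pow(Add(Add(Mul(-13, -2), -12), 2), -1) = Pow(Add(Add(26, -12), 2), -1) = Pow(Add(14, 2), -1) = Pow(16, -1) = Rational(1, 16)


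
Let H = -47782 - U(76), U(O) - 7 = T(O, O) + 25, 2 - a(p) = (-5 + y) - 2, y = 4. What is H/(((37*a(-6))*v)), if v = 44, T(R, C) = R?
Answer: -4789/814 ≈ -5.8833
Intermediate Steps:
a(p) = 5 (a(p) = 2 - ((-5 + 4) - 2) = 2 - (-1 - 2) = 2 - 1*(-3) = 2 + 3 = 5)
U(O) = 32 + O (U(O) = 7 + (O + 25) = 7 + (25 + O) = 32 + O)
H = -47890 (H = -47782 - (32 + 76) = -47782 - 1*108 = -47782 - 108 = -47890)
H/(((37*a(-6))*v)) = -47890/((37*5)*44) = -47890/(185*44) = -47890/8140 = -47890*1/8140 = -4789/814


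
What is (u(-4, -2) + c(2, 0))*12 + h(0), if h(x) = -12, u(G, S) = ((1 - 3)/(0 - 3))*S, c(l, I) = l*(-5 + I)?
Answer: -148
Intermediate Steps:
u(G, S) = 2*S/3 (u(G, S) = (-2/(-3))*S = (-2*(-⅓))*S = 2*S/3)
(u(-4, -2) + c(2, 0))*12 + h(0) = ((⅔)*(-2) + 2*(-5 + 0))*12 - 12 = (-4/3 + 2*(-5))*12 - 12 = (-4/3 - 10)*12 - 12 = -34/3*12 - 12 = -136 - 12 = -148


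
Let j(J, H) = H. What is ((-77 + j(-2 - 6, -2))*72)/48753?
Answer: -632/5417 ≈ -0.11667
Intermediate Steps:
((-77 + j(-2 - 6, -2))*72)/48753 = ((-77 - 2)*72)/48753 = -79*72*(1/48753) = -5688*1/48753 = -632/5417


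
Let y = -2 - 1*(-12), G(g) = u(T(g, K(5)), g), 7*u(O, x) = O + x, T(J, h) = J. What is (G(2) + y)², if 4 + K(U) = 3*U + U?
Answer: 5476/49 ≈ 111.76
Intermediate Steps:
K(U) = -4 + 4*U (K(U) = -4 + (3*U + U) = -4 + 4*U)
u(O, x) = O/7 + x/7 (u(O, x) = (O + x)/7 = O/7 + x/7)
G(g) = 2*g/7 (G(g) = g/7 + g/7 = 2*g/7)
y = 10 (y = -2 + 12 = 10)
(G(2) + y)² = ((2/7)*2 + 10)² = (4/7 + 10)² = (74/7)² = 5476/49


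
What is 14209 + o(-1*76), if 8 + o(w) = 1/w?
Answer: 1079275/76 ≈ 14201.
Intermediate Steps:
o(w) = -8 + 1/w
14209 + o(-1*76) = 14209 + (-8 + 1/(-1*76)) = 14209 + (-8 + 1/(-76)) = 14209 + (-8 - 1/76) = 14209 - 609/76 = 1079275/76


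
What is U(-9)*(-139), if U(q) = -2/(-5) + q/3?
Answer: 1807/5 ≈ 361.40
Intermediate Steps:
U(q) = ⅖ + q/3 (U(q) = -2*(-⅕) + q*(⅓) = ⅖ + q/3)
U(-9)*(-139) = (⅖ + (⅓)*(-9))*(-139) = (⅖ - 3)*(-139) = -13/5*(-139) = 1807/5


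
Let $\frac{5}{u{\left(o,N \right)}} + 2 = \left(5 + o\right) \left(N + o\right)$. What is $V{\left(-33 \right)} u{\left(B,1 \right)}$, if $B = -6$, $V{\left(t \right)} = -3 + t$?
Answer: $-60$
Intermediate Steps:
$u{\left(o,N \right)} = \frac{5}{-2 + \left(5 + o\right) \left(N + o\right)}$
$V{\left(-33 \right)} u{\left(B,1 \right)} = \left(-3 - 33\right) \frac{5}{-2 + \left(-6\right)^{2} + 5 \cdot 1 + 5 \left(-6\right) + 1 \left(-6\right)} = - 36 \frac{5}{-2 + 36 + 5 - 30 - 6} = - 36 \cdot \frac{5}{3} = - 36 \cdot 5 \cdot \frac{1}{3} = \left(-36\right) \frac{5}{3} = -60$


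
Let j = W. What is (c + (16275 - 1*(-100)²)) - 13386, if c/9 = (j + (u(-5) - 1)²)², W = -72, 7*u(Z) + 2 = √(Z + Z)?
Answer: 90454970/2401 + 1120068*I*√10/2401 ≈ 37674.0 + 1475.2*I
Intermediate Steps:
u(Z) = -2/7 + √2*√Z/7 (u(Z) = -2/7 + √(Z + Z)/7 = -2/7 + √(2*Z)/7 = -2/7 + (√2*√Z)/7 = -2/7 + √2*√Z/7)
j = -72
c = 9*(-72 + (-9/7 + I*√10/7)²)² (c = 9*(-72 + ((-2/7 + √2*√(-5)/7) - 1)²)² = 9*(-72 + ((-2/7 + √2*(I*√5)/7) - 1)²)² = 9*(-72 + ((-2/7 + I*√10/7) - 1)²)² = 9*(-72 + (-9/7 + I*√10/7)²)² ≈ 44785.0 + 1475.2*I)
(c + (16275 - 1*(-100)²)) - 13386 = ((107528481/2401 + 1120068*I*√10/2401) + (16275 - 1*(-100)²)) - 13386 = ((107528481/2401 + 1120068*I*√10/2401) + (16275 - 1*10000)) - 13386 = ((107528481/2401 + 1120068*I*√10/2401) + (16275 - 10000)) - 13386 = ((107528481/2401 + 1120068*I*√10/2401) + 6275) - 13386 = (122594756/2401 + 1120068*I*√10/2401) - 13386 = 90454970/2401 + 1120068*I*√10/2401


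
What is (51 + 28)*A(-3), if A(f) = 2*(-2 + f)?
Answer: -790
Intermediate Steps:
A(f) = -4 + 2*f
(51 + 28)*A(-3) = (51 + 28)*(-4 + 2*(-3)) = 79*(-4 - 6) = 79*(-10) = -790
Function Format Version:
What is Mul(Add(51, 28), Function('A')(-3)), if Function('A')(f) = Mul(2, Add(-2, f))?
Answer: -790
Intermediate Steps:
Function('A')(f) = Add(-4, Mul(2, f))
Mul(Add(51, 28), Function('A')(-3)) = Mul(Add(51, 28), Add(-4, Mul(2, -3))) = Mul(79, Add(-4, -6)) = Mul(79, -10) = -790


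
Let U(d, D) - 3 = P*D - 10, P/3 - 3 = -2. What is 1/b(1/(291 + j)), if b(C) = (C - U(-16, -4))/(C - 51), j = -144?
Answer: -3748/1397 ≈ -2.6829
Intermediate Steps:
P = 3 (P = 9 + 3*(-2) = 9 - 6 = 3)
U(d, D) = -7 + 3*D (U(d, D) = 3 + (3*D - 10) = 3 + (-10 + 3*D) = -7 + 3*D)
b(C) = (19 + C)/(-51 + C) (b(C) = (C - (-7 + 3*(-4)))/(C - 51) = (C - (-7 - 12))/(-51 + C) = (C - 1*(-19))/(-51 + C) = (C + 19)/(-51 + C) = (19 + C)/(-51 + C))
1/b(1/(291 + j)) = 1/((19 + 1/(291 - 144))/(-51 + 1/(291 - 144))) = 1/((19 + 1/147)/(-51 + 1/147)) = 1/((2794/147)/(-7496/147)) = 1/(-147/7496*2794/147) = 1/(-1397/3748) = -3748/1397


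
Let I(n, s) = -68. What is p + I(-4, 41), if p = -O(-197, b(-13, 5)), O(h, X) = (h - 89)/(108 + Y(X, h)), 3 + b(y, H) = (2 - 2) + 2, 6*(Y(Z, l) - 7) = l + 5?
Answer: -5358/83 ≈ -64.554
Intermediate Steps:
Y(Z, l) = 47/6 + l/6 (Y(Z, l) = 7 + (l + 5)/6 = 7 + (5 + l)/6 = 7 + (⅚ + l/6) = 47/6 + l/6)
b(y, H) = -1 (b(y, H) = -3 + ((2 - 2) + 2) = -3 + (0 + 2) = -3 + 2 = -1)
O(h, X) = (-89 + h)/(695/6 + h/6) (O(h, X) = (h - 89)/(108 + (47/6 + h/6)) = (-89 + h)/(695/6 + h/6))
p = 286/83 (p = -6*(-89 - 197)/(695 - 197) = -6*(-286)/498 = -1*(-286/83) = 286/83 ≈ 3.4458)
p + I(-4, 41) = 286/83 - 68 = -5358/83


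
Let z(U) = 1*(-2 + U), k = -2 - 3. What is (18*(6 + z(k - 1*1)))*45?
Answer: -1620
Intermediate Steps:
k = -5
z(U) = -2 + U
(18*(6 + z(k - 1*1)))*45 = (18*(6 + (-2 + (-5 - 1*1))))*45 = (18*(6 + (-2 + (-5 - 1))))*45 = (18*(6 + (-2 - 6)))*45 = (18*(6 - 8))*45 = (18*(-2))*45 = -36*45 = -1620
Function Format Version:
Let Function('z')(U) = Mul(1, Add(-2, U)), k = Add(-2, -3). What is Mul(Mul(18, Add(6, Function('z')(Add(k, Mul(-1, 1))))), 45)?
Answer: -1620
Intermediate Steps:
k = -5
Function('z')(U) = Add(-2, U)
Mul(Mul(18, Add(6, Function('z')(Add(k, Mul(-1, 1))))), 45) = Mul(Mul(18, Add(6, Add(-2, Add(-5, Mul(-1, 1))))), 45) = Mul(Mul(18, Add(6, Add(-2, Add(-5, -1)))), 45) = Mul(Mul(18, Add(6, Add(-2, -6))), 45) = Mul(Mul(18, Add(6, -8)), 45) = Mul(Mul(18, -2), 45) = Mul(-36, 45) = -1620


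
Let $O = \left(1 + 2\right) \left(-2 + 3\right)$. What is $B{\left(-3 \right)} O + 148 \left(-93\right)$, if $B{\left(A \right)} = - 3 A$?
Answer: $-13737$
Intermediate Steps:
$O = 3$ ($O = 3 \cdot 1 = 3$)
$B{\left(-3 \right)} O + 148 \left(-93\right) = \left(-3\right) \left(-3\right) 3 + 148 \left(-93\right) = 9 \cdot 3 - 13764 = 27 - 13764 = -13737$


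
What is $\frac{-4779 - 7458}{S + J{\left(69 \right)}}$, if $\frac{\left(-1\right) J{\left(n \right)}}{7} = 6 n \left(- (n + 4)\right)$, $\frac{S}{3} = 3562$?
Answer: $- \frac{4079}{74080} \approx -0.055062$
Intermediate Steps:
$S = 10686$ ($S = 3 \cdot 3562 = 10686$)
$J{\left(n \right)} = - 42 n \left(-4 - n\right)$ ($J{\left(n \right)} = - 7 \cdot 6 n \left(- (n + 4)\right) = - 7 \cdot 6 n \left(- (4 + n)\right) = - 7 \cdot 6 n \left(-4 - n\right) = - 42 n \left(-4 - n\right)$)
$\frac{-4779 - 7458}{S + J{\left(69 \right)}} = \frac{-4779 - 7458}{10686 + 42 \cdot 69 \left(4 + 69\right)} = \frac{-4779 - 7458}{10686 + 42 \cdot 69 \cdot 73} = - \frac{12237}{10686 + 211554} = - \frac{12237}{222240} = \left(-12237\right) \frac{1}{222240} = - \frac{4079}{74080}$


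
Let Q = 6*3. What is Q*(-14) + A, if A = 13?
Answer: -239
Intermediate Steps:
Q = 18
Q*(-14) + A = 18*(-14) + 13 = -252 + 13 = -239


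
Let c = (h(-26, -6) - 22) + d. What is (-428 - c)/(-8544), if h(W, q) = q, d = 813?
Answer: 1213/8544 ≈ 0.14197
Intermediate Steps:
c = 785 (c = (-6 - 22) + 813 = -28 + 813 = 785)
(-428 - c)/(-8544) = (-428 - 1*785)/(-8544) = (-428 - 785)*(-1/8544) = -1213*(-1/8544) = 1213/8544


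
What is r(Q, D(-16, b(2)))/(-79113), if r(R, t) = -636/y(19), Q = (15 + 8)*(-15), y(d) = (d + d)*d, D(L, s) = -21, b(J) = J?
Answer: 106/9519931 ≈ 1.1135e-5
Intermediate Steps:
y(d) = 2*d² (y(d) = (2*d)*d = 2*d²)
Q = -345 (Q = 23*(-15) = -345)
r(R, t) = -318/361 (r(R, t) = -636/(2*19²) = -636/(2*361) = -636/722 = -636*1/722 = -318/361)
r(Q, D(-16, b(2)))/(-79113) = -318/361/(-79113) = -318/361*(-1/79113) = 106/9519931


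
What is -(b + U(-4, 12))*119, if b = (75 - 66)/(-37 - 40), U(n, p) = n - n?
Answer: 153/11 ≈ 13.909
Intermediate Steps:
U(n, p) = 0
b = -9/77 (b = 9/(-77) = 9*(-1/77) = -9/77 ≈ -0.11688)
-(b + U(-4, 12))*119 = -(-9/77 + 0)*119 = -(-9)*119/77 = -1*(-153/11) = 153/11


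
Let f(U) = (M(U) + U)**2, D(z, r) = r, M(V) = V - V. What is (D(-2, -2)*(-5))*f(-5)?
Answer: 250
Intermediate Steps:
M(V) = 0
f(U) = U**2 (f(U) = (0 + U)**2 = U**2)
(D(-2, -2)*(-5))*f(-5) = -2*(-5)*(-5)**2 = 10*25 = 250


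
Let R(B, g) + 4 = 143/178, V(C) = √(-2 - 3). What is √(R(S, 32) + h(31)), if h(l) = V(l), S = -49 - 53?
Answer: √(-101282 + 31684*I*√5)/178 ≈ 0.59349 + 1.8838*I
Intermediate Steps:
S = -102
V(C) = I*√5 (V(C) = √(-5) = I*√5)
R(B, g) = -569/178 (R(B, g) = -4 + 143/178 = -569/178)
h(l) = I*√5
√(R(S, 32) + h(31)) = √(-569/178 + I*√5)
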